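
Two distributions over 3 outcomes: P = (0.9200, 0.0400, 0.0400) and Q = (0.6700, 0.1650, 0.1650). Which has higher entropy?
Q

P is highly concentrated on one outcome (92%), making it nearly deterministic. Q spreads its mass more evenly (max 67%). The more spread-out distribution has higher entropy: H(P) ≈ 0.482 bits, H(Q) ≈ 1.245 bits.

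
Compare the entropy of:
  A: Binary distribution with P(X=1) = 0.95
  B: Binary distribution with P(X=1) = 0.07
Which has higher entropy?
B

For binary distributions, entropy is maximized at p=0.5 and decreases as p moves toward 0 or 1.

H(A) = H(0.95) = 0.2864 bits
H(B) = H(0.07) = 0.3659 bits

Distribution B (p=0.07) is closer to uniform (p=0.5), so it has higher entropy.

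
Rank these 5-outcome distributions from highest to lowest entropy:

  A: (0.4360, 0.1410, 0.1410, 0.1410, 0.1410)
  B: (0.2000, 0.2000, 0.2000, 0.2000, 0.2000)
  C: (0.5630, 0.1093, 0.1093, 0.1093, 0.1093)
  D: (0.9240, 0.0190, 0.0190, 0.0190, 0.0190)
B > A > C > D

Key insight: Entropy is maximized by uniform distributions and minimized by concentrated distributions.

Entropies:
  H(A) = 2.1161 bits
  H(B) = 2.3219 bits
  H(C) = 1.8625 bits
  H(D) = 0.5399 bits

Ranking: B > A > C > D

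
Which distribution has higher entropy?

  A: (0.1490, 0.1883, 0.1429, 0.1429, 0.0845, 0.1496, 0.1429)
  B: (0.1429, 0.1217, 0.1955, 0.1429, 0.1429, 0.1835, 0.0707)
A

Both distributions are close to uniform, making this a harder comparison.

H(A) = 2.7773 bits
H(B) = 2.7524 bits

The distribution closer to uniform has higher entropy.
Answer: A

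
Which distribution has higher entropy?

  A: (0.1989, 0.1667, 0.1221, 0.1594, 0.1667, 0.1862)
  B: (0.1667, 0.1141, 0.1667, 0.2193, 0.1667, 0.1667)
A

Both distributions are close to uniform, making this a harder comparison.

H(A) = 2.5694 bits
H(B) = 2.5606 bits

The distribution closer to uniform has higher entropy.
Answer: A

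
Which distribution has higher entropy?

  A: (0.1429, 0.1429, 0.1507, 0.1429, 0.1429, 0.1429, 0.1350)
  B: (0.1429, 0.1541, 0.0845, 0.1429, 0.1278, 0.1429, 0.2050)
A

Both distributions are close to uniform, making this a harder comparison.

H(A) = 2.8067 bits
H(B) = 2.7682 bits

The distribution closer to uniform has higher entropy.
Answer: A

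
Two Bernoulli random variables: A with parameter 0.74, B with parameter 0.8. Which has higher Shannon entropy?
A

For binary distributions, entropy is maximized at p=0.5 and decreases as p moves toward 0 or 1.

H(A) = H(0.74) = 0.8267 bits
H(B) = H(0.8) = 0.7219 bits

Distribution A (p=0.74) is closer to uniform (p=0.5), so it has higher entropy.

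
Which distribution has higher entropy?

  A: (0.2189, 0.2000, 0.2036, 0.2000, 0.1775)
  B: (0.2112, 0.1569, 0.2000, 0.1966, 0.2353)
A

Both distributions are close to uniform, making this a harder comparison.

H(A) = 2.3187 bits
H(B) = 2.3099 bits

The distribution closer to uniform has higher entropy.
Answer: A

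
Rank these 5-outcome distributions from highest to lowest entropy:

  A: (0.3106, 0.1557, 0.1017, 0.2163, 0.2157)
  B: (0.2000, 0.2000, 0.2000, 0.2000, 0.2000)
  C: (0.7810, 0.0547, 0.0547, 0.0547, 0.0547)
B > A > C

Key insight: Entropy is maximized by uniform distributions and minimized by concentrated distributions.

- Uniform distributions have maximum entropy log₂(5) = 2.3219 bits
- The more "peaked" or concentrated a distribution, the lower its entropy

Entropies:
  H(A) = 2.2322 bits
  H(B) = 2.3219 bits
  H(C) = 1.1963 bits

Ranking: B > A > C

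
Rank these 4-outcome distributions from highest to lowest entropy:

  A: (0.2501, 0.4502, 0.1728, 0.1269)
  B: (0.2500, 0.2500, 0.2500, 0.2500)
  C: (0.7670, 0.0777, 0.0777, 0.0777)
B > A > C

Key insight: Entropy is maximized by uniform distributions and minimized by concentrated distributions.

- Uniform distributions have maximum entropy log₂(4) = 2.0000 bits
- The more "peaked" or concentrated a distribution, the lower its entropy

Entropies:
  H(A) = 1.8340 bits
  H(B) = 2.0000 bits
  H(C) = 1.1525 bits

Ranking: B > A > C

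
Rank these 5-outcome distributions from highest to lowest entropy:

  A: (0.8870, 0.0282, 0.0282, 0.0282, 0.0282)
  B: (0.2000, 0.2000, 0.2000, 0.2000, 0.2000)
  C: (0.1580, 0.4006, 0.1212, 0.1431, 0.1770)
B > C > A

Key insight: Entropy is maximized by uniform distributions and minimized by concentrated distributions.

- Uniform distributions have maximum entropy log₂(5) = 2.3219 bits
- The more "peaked" or concentrated a distribution, the lower its entropy

Entropies:
  H(A) = 0.7349 bits
  H(B) = 2.3219 bits
  H(C) = 2.1619 bits

Ranking: B > C > A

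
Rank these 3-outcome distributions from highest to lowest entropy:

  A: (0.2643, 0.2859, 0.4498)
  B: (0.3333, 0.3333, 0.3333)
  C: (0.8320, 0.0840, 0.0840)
B > A > C

Key insight: Entropy is maximized by uniform distributions and minimized by concentrated distributions.

- Uniform distributions have maximum entropy log₂(3) = 1.5850 bits
- The more "peaked" or concentrated a distribution, the lower its entropy

Entropies:
  H(A) = 1.5423 bits
  H(B) = 1.5850 bits
  H(C) = 0.8211 bits

Ranking: B > A > C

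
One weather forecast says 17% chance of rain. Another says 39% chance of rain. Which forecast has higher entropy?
39% forecast

Treat each forecast as a Bernoulli distribution. Binary entropy is maximized at p=0.5 and falls off symmetrically toward 0 or 1. The 39% forecast is closer to 50%, so it is more uncertain. H(17%) ≈ 0.658 bits, H(39%) ≈ 0.965 bits.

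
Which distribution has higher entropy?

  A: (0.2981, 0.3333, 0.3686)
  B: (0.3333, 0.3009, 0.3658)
B

Both distributions are close to uniform, making this a harder comparison.

H(A) = 1.5796 bits
H(B) = 1.5804 bits

The distribution closer to uniform has higher entropy.
Answer: B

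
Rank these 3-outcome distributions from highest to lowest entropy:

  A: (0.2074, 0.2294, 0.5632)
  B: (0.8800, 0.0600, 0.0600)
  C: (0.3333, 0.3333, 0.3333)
C > A > B

Key insight: Entropy is maximized by uniform distributions and minimized by concentrated distributions.

- Uniform distributions have maximum entropy log₂(3) = 1.5850 bits
- The more "peaked" or concentrated a distribution, the lower its entropy

Entropies:
  H(A) = 1.4244 bits
  H(B) = 0.6494 bits
  H(C) = 1.5850 bits

Ranking: C > A > B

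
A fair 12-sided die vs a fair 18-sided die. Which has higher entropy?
18-sided die

Both are uniform distributions; for uniform over n outcomes, H = log₂(n). H(12-sided) = log₂(12) = 3.585 bits and H(18-sided) = log₂(18) = 4.170 bits. More outcomes in a uniform distribution means higher entropy.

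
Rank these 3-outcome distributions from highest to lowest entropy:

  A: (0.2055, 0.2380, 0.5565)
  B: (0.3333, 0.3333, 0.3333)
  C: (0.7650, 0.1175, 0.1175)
B > A > C

Key insight: Entropy is maximized by uniform distributions and minimized by concentrated distributions.

- Uniform distributions have maximum entropy log₂(3) = 1.5850 bits
- The more "peaked" or concentrated a distribution, the lower its entropy

Entropies:
  H(A) = 1.4326 bits
  H(B) = 1.5850 bits
  H(C) = 1.0216 bits

Ranking: B > A > C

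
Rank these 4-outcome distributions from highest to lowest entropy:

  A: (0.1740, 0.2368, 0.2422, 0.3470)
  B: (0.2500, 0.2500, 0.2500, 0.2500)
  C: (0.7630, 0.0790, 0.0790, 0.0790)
B > A > C

Key insight: Entropy is maximized by uniform distributions and minimized by concentrated distributions.

- Uniform distributions have maximum entropy log₂(4) = 2.0000 bits
- The more "peaked" or concentrated a distribution, the lower its entropy

Entropies:
  H(A) = 1.9565 bits
  H(B) = 2.0000 bits
  H(C) = 1.1657 bits

Ranking: B > A > C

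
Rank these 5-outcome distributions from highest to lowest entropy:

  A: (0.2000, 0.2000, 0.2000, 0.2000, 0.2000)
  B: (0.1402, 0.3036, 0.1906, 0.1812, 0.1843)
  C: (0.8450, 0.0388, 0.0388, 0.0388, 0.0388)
A > B > C

Key insight: Entropy is maximized by uniform distributions and minimized by concentrated distributions.

- Uniform distributions have maximum entropy log₂(5) = 2.3219 bits
- The more "peaked" or concentrated a distribution, the lower its entropy

Entropies:
  H(A) = 2.3219 bits
  H(B) = 2.2717 bits
  H(C) = 0.9322 bits

Ranking: A > B > C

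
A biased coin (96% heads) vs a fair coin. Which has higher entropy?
Fair coin

The fair coin is uniform (p=0.5), maximizing binary entropy at 1 bit. The biased coin has H(0.96) ≈ 0.242 bits — its outcome is more predictable, so its entropy is lower.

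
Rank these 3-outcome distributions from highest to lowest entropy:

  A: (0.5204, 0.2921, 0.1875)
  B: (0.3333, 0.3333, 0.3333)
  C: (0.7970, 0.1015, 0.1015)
B > A > C

Key insight: Entropy is maximized by uniform distributions and minimized by concentrated distributions.

- Uniform distributions have maximum entropy log₂(3) = 1.5850 bits
- The more "peaked" or concentrated a distribution, the lower its entropy

Entropies:
  H(A) = 1.4619 bits
  H(B) = 1.5850 bits
  H(C) = 0.9309 bits

Ranking: B > A > C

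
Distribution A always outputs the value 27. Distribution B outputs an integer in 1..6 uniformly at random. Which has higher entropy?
B

A is deterministic, so H(A) = 0. B is uniform over 6 outcomes, so H(B) = log₂(6) = 2.585 bits. Any distribution with genuine randomness has higher entropy than a deterministic one.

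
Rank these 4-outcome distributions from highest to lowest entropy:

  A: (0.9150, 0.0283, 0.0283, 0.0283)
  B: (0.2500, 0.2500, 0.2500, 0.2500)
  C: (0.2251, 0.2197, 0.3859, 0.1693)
B > C > A

Key insight: Entropy is maximized by uniform distributions and minimized by concentrated distributions.

- Uniform distributions have maximum entropy log₂(4) = 2.0000 bits
- The more "peaked" or concentrated a distribution, the lower its entropy

Entropies:
  H(A) = 0.5543 bits
  H(B) = 2.0000 bits
  H(C) = 1.9285 bits

Ranking: B > C > A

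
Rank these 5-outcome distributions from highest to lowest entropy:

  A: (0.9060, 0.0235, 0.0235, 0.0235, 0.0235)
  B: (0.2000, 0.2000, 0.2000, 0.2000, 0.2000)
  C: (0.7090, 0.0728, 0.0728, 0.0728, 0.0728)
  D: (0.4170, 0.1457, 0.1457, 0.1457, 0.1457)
B > D > C > A

Key insight: Entropy is maximized by uniform distributions and minimized by concentrated distributions.

Entropies:
  H(A) = 0.6377 bits
  H(B) = 2.3219 bits
  H(C) = 1.4520 bits
  H(D) = 2.1460 bits

Ranking: B > D > C > A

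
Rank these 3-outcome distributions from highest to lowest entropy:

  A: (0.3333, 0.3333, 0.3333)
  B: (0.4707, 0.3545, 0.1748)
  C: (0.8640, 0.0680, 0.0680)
A > B > C

Key insight: Entropy is maximized by uniform distributions and minimized by concentrated distributions.

- Uniform distributions have maximum entropy log₂(3) = 1.5850 bits
- The more "peaked" or concentrated a distribution, the lower its entropy

Entropies:
  H(A) = 1.5850 bits
  H(B) = 1.4819 bits
  H(C) = 0.7097 bits

Ranking: A > B > C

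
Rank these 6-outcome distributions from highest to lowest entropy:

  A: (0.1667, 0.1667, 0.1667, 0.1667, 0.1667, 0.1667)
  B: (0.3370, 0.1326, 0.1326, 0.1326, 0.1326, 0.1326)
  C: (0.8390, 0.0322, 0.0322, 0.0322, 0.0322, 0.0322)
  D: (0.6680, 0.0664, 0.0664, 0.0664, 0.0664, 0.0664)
A > B > D > C

Key insight: Entropy is maximized by uniform distributions and minimized by concentrated distributions.

Entropies:
  H(A) = 2.5850 bits
  H(B) = 2.4614 bits
  H(C) = 1.0105 bits
  H(D) = 1.6878 bits

Ranking: A > B > D > C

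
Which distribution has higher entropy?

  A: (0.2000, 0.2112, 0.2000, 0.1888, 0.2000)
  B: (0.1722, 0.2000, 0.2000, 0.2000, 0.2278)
A

Both distributions are close to uniform, making this a harder comparison.

H(A) = 2.3210 bits
H(B) = 2.3164 bits

The distribution closer to uniform has higher entropy.
Answer: A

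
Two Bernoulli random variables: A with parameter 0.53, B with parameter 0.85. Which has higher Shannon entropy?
A

For binary distributions, entropy is maximized at p=0.5 and decreases as p moves toward 0 or 1.

H(A) = H(0.53) = 0.9974 bits
H(B) = H(0.85) = 0.6098 bits

Distribution A (p=0.53) is closer to uniform (p=0.5), so it has higher entropy.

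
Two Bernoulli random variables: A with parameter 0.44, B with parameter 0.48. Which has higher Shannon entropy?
B

For binary distributions, entropy is maximized at p=0.5 and decreases as p moves toward 0 or 1.

H(A) = H(0.44) = 0.9896 bits
H(B) = H(0.48) = 0.9988 bits

Distribution B (p=0.48) is closer to uniform (p=0.5), so it has higher entropy.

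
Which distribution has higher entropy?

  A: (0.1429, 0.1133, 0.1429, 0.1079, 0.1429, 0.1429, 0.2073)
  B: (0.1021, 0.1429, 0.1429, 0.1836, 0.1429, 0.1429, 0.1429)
B

Both distributions are close to uniform, making this a harder comparison.

H(A) = 2.7775 bits
H(B) = 2.7903 bits

The distribution closer to uniform has higher entropy.
Answer: B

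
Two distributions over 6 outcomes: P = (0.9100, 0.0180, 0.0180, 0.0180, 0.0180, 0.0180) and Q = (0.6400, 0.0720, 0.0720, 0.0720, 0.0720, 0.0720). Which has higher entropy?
Q

P is highly concentrated on one outcome (91%), making it nearly deterministic. Q spreads its mass more evenly (max 64%). The more spread-out distribution has higher entropy: H(P) ≈ 0.645 bits, H(Q) ≈ 1.779 bits.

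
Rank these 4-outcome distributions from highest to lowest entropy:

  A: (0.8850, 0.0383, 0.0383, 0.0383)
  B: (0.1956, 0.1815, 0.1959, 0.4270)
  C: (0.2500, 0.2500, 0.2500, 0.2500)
C > B > A

Key insight: Entropy is maximized by uniform distributions and minimized by concentrated distributions.

- Uniform distributions have maximum entropy log₂(4) = 2.0000 bits
- The more "peaked" or concentrated a distribution, the lower its entropy

Entropies:
  H(A) = 0.6971 bits
  H(B) = 1.8923 bits
  H(C) = 2.0000 bits

Ranking: C > B > A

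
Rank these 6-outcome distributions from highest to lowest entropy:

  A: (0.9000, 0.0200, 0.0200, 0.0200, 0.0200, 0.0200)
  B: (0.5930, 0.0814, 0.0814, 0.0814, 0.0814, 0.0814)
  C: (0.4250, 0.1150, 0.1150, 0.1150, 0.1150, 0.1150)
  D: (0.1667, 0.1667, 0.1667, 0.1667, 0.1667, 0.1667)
D > C > B > A

Key insight: Entropy is maximized by uniform distributions and minimized by concentrated distributions.

Entropies:
  H(A) = 0.7012 bits
  H(B) = 1.9199 bits
  H(C) = 2.3188 bits
  H(D) = 2.5850 bits

Ranking: D > C > B > A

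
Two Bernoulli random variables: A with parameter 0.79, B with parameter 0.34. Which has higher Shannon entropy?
B

For binary distributions, entropy is maximized at p=0.5 and decreases as p moves toward 0 or 1.

H(A) = H(0.79) = 0.7415 bits
H(B) = H(0.34) = 0.9248 bits

Distribution B (p=0.34) is closer to uniform (p=0.5), so it has higher entropy.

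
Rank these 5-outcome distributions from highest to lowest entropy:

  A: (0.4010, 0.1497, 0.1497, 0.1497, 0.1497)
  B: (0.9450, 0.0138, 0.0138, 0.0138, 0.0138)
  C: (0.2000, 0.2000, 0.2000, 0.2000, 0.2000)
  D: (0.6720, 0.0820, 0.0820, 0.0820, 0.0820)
C > A > D > B

Key insight: Entropy is maximized by uniform distributions and minimized by concentrated distributions.

Entropies:
  H(A) = 2.1695 bits
  H(B) = 0.4173 bits
  H(C) = 2.3219 bits
  H(D) = 1.5689 bits

Ranking: C > A > D > B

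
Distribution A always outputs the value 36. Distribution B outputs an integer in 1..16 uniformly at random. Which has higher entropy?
B

A is deterministic, so H(A) = 0. B is uniform over 16 outcomes, so H(B) = log₂(16) = 4.000 bits. Any distribution with genuine randomness has higher entropy than a deterministic one.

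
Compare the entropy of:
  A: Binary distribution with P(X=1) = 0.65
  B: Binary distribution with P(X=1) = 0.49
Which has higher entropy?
B

For binary distributions, entropy is maximized at p=0.5 and decreases as p moves toward 0 or 1.

H(A) = H(0.65) = 0.9341 bits
H(B) = H(0.49) = 0.9997 bits

Distribution B (p=0.49) is closer to uniform (p=0.5), so it has higher entropy.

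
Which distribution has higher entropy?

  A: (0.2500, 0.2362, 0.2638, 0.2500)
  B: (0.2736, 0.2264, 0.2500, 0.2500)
A

Both distributions are close to uniform, making this a harder comparison.

H(A) = 1.9989 bits
H(B) = 1.9968 bits

The distribution closer to uniform has higher entropy.
Answer: A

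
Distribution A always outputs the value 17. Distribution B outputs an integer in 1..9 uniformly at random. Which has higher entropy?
B

A is deterministic, so H(A) = 0. B is uniform over 9 outcomes, so H(B) = log₂(9) = 3.170 bits. Any distribution with genuine randomness has higher entropy than a deterministic one.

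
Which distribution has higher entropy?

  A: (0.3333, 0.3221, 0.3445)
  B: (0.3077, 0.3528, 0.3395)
A

Both distributions are close to uniform, making this a harder comparison.

H(A) = 1.5844 bits
H(B) = 1.5826 bits

The distribution closer to uniform has higher entropy.
Answer: A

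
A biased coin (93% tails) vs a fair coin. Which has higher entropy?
Fair coin

The fair coin is uniform (p=0.5), maximizing binary entropy at 1 bit. The biased coin has H(0.93) ≈ 0.366 bits — its outcome is more predictable, so its entropy is lower.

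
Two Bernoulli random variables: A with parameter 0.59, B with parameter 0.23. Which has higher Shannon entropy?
A

For binary distributions, entropy is maximized at p=0.5 and decreases as p moves toward 0 or 1.

H(A) = H(0.59) = 0.9765 bits
H(B) = H(0.23) = 0.7780 bits

Distribution A (p=0.59) is closer to uniform (p=0.5), so it has higher entropy.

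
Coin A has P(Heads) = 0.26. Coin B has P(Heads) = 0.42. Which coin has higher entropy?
B

For binary distributions, entropy is maximized at p=0.5 and decreases as p moves toward 0 or 1.

H(A) = H(0.26) = 0.8267 bits
H(B) = H(0.42) = 0.9815 bits

Distribution B (p=0.42) is closer to uniform (p=0.5), so it has higher entropy.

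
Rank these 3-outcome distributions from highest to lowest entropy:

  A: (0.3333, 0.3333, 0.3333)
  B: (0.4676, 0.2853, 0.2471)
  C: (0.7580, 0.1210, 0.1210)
A > B > C

Key insight: Entropy is maximized by uniform distributions and minimized by concentrated distributions.

- Uniform distributions have maximum entropy log₂(3) = 1.5850 bits
- The more "peaked" or concentrated a distribution, the lower its entropy

Entropies:
  H(A) = 1.5850 bits
  H(B) = 1.5274 bits
  H(C) = 1.0404 bits

Ranking: A > B > C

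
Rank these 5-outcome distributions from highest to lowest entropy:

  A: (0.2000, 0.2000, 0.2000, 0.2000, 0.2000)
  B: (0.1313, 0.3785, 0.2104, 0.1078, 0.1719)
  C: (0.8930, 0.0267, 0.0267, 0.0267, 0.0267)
A > B > C

Key insight: Entropy is maximized by uniform distributions and minimized by concentrated distributions.

- Uniform distributions have maximum entropy log₂(5) = 2.3219 bits
- The more "peaked" or concentrated a distribution, the lower its entropy

Entropies:
  H(A) = 2.3219 bits
  H(B) = 2.1714 bits
  H(C) = 0.7048 bits

Ranking: A > B > C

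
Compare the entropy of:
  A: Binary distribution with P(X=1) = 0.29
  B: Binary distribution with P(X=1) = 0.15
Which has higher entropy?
A

For binary distributions, entropy is maximized at p=0.5 and decreases as p moves toward 0 or 1.

H(A) = H(0.29) = 0.8687 bits
H(B) = H(0.15) = 0.6098 bits

Distribution A (p=0.29) is closer to uniform (p=0.5), so it has higher entropy.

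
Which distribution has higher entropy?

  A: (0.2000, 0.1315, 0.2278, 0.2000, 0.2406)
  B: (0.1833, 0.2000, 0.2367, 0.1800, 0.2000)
B

Both distributions are close to uniform, making this a harder comparison.

H(A) = 2.2944 bits
H(B) = 2.3148 bits

The distribution closer to uniform has higher entropy.
Answer: B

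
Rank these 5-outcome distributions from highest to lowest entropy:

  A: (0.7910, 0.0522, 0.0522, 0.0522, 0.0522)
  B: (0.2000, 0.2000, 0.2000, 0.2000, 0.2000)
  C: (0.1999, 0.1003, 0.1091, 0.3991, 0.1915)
B > C > A

Key insight: Entropy is maximized by uniform distributions and minimized by concentrated distributions.

- Uniform distributions have maximum entropy log₂(5) = 2.3219 bits
- The more "peaked" or concentrated a distribution, the lower its entropy

Entropies:
  H(A) = 1.1576 bits
  H(B) = 2.3219 bits
  H(C) = 2.1314 bits

Ranking: B > C > A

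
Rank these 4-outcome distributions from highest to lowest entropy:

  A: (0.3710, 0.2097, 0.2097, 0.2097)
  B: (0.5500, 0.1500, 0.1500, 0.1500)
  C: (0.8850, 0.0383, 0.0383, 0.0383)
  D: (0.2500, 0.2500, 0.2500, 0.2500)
D > A > B > C

Key insight: Entropy is maximized by uniform distributions and minimized by concentrated distributions.

Entropies:
  H(A) = 1.9484 bits
  H(B) = 1.7060 bits
  H(C) = 0.6971 bits
  H(D) = 2.0000 bits

Ranking: D > A > B > C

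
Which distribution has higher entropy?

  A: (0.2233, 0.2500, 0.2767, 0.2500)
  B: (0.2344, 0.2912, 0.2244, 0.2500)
A

Both distributions are close to uniform, making this a harder comparison.

H(A) = 1.9959 bits
H(B) = 1.9927 bits

The distribution closer to uniform has higher entropy.
Answer: A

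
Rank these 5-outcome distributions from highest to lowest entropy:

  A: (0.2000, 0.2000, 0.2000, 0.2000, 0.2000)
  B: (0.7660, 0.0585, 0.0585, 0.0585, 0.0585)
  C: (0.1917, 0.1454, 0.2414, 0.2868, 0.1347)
A > C > B

Key insight: Entropy is maximized by uniform distributions and minimized by concentrated distributions.

- Uniform distributions have maximum entropy log₂(5) = 2.3219 bits
- The more "peaked" or concentrated a distribution, the lower its entropy

Entropies:
  H(A) = 2.3219 bits
  H(B) = 1.2529 bits
  H(C) = 2.2626 bits

Ranking: A > C > B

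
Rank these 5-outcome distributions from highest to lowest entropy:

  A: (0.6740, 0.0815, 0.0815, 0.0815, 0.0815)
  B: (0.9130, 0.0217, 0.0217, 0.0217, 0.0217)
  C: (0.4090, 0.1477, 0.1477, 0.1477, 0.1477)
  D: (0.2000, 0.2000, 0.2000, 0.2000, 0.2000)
D > C > A > B

Key insight: Entropy is maximized by uniform distributions and minimized by concentrated distributions.

Entropies:
  H(A) = 1.5628 bits
  H(B) = 0.6004 bits
  H(C) = 2.1580 bits
  H(D) = 2.3219 bits

Ranking: D > C > A > B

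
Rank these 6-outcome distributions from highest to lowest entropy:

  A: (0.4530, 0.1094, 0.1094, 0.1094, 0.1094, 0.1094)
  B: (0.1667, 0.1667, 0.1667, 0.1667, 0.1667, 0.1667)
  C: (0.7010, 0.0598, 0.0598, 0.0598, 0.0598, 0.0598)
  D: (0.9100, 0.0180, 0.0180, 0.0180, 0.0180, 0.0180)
B > A > C > D

Key insight: Entropy is maximized by uniform distributions and minimized by concentrated distributions.

Entropies:
  H(A) = 2.2637 bits
  H(B) = 2.5850 bits
  H(C) = 1.5743 bits
  H(D) = 0.6454 bits

Ranking: B > A > C > D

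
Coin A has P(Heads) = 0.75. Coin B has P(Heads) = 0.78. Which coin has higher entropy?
A

For binary distributions, entropy is maximized at p=0.5 and decreases as p moves toward 0 or 1.

H(A) = H(0.75) = 0.8113 bits
H(B) = H(0.78) = 0.7602 bits

Distribution A (p=0.75) is closer to uniform (p=0.5), so it has higher entropy.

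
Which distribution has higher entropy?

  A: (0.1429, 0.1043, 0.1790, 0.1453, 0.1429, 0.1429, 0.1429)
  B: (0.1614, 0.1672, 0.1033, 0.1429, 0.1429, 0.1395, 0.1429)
B

Both distributions are close to uniform, making this a harder comparison.

H(A) = 2.7929 bits
H(B) = 2.7940 bits

The distribution closer to uniform has higher entropy.
Answer: B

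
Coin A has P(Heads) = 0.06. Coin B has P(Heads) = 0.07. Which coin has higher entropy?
B

For binary distributions, entropy is maximized at p=0.5 and decreases as p moves toward 0 or 1.

H(A) = H(0.06) = 0.3274 bits
H(B) = H(0.07) = 0.3659 bits

Distribution B (p=0.07) is closer to uniform (p=0.5), so it has higher entropy.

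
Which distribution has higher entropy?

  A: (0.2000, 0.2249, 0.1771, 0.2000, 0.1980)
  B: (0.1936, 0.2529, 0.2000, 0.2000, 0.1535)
A

Both distributions are close to uniform, making this a harder comparison.

H(A) = 2.3178 bits
H(B) = 2.3040 bits

The distribution closer to uniform has higher entropy.
Answer: A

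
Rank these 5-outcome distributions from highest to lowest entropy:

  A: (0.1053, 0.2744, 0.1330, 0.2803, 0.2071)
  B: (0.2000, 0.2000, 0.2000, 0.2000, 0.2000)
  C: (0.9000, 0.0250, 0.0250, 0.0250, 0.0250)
B > A > C

Key insight: Entropy is maximized by uniform distributions and minimized by concentrated distributions.

- Uniform distributions have maximum entropy log₂(5) = 2.3219 bits
- The more "peaked" or concentrated a distribution, the lower its entropy

Entropies:
  H(A) = 2.2257 bits
  H(B) = 2.3219 bits
  H(C) = 0.6690 bits

Ranking: B > A > C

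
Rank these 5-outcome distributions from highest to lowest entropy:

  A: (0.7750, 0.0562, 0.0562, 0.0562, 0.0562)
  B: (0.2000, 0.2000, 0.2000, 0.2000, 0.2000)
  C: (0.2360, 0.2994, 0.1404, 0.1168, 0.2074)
B > C > A

Key insight: Entropy is maximized by uniform distributions and minimized by concentrated distributions.

- Uniform distributions have maximum entropy log₂(5) = 2.3219 bits
- The more "peaked" or concentrated a distribution, the lower its entropy

Entropies:
  H(A) = 1.2192 bits
  H(B) = 2.3219 bits
  H(C) = 2.2427 bits

Ranking: B > C > A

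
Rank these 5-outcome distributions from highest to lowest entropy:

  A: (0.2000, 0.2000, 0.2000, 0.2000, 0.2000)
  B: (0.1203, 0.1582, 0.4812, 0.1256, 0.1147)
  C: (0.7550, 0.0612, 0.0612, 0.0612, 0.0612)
A > B > C

Key insight: Entropy is maximized by uniform distributions and minimized by concentrated distributions.

- Uniform distributions have maximum entropy log₂(5) = 2.3219 bits
- The more "peaked" or concentrated a distribution, the lower its entropy

Entropies:
  H(A) = 2.3219 bits
  H(B) = 2.0304 bits
  H(C) = 1.2933 bits

Ranking: A > B > C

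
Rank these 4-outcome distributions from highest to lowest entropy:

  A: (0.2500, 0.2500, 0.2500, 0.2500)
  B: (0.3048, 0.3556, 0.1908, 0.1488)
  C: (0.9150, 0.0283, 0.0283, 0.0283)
A > B > C

Key insight: Entropy is maximized by uniform distributions and minimized by concentrated distributions.

- Uniform distributions have maximum entropy log₂(4) = 2.0000 bits
- The more "peaked" or concentrated a distribution, the lower its entropy

Entropies:
  H(A) = 2.0000 bits
  H(B) = 1.9179 bits
  H(C) = 0.5543 bits

Ranking: A > B > C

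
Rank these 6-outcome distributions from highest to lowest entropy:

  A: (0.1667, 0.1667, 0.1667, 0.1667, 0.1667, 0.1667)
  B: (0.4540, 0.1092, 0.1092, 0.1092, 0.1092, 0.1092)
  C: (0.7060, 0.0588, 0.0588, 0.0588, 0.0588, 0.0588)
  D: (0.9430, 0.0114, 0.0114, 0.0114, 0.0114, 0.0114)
A > B > C > D

Key insight: Entropy is maximized by uniform distributions and minimized by concentrated distributions.

Entropies:
  H(A) = 2.5850 bits
  H(B) = 2.2617 bits
  H(C) = 1.5565 bits
  H(D) = 0.4478 bits

Ranking: A > B > C > D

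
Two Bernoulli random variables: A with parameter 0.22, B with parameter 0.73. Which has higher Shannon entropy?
B

For binary distributions, entropy is maximized at p=0.5 and decreases as p moves toward 0 or 1.

H(A) = H(0.22) = 0.7602 bits
H(B) = H(0.73) = 0.8415 bits

Distribution B (p=0.73) is closer to uniform (p=0.5), so it has higher entropy.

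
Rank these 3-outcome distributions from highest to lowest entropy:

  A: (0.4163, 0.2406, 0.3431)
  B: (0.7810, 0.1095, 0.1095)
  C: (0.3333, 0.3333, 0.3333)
C > A > B

Key insight: Entropy is maximized by uniform distributions and minimized by concentrated distributions.

- Uniform distributions have maximum entropy log₂(3) = 1.5850 bits
- The more "peaked" or concentrated a distribution, the lower its entropy

Entropies:
  H(A) = 1.5504 bits
  H(B) = 0.9773 bits
  H(C) = 1.5850 bits

Ranking: C > A > B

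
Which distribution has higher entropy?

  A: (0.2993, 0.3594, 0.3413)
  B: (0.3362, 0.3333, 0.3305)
B

Both distributions are close to uniform, making this a harder comparison.

H(A) = 1.5808 bits
H(B) = 1.5849 bits

The distribution closer to uniform has higher entropy.
Answer: B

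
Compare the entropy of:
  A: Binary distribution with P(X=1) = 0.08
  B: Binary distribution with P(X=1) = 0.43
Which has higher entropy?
B

For binary distributions, entropy is maximized at p=0.5 and decreases as p moves toward 0 or 1.

H(A) = H(0.08) = 0.4022 bits
H(B) = H(0.43) = 0.9858 bits

Distribution B (p=0.43) is closer to uniform (p=0.5), so it has higher entropy.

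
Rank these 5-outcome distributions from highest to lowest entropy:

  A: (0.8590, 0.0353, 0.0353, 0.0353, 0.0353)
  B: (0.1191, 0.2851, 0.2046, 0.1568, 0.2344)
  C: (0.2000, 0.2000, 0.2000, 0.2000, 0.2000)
C > B > A

Key insight: Entropy is maximized by uniform distributions and minimized by concentrated distributions.

- Uniform distributions have maximum entropy log₂(5) = 2.3219 bits
- The more "peaked" or concentrated a distribution, the lower its entropy

Entropies:
  H(A) = 0.8689 bits
  H(B) = 2.2599 bits
  H(C) = 2.3219 bits

Ranking: C > B > A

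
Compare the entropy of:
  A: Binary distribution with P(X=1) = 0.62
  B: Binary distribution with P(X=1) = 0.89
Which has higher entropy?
A

For binary distributions, entropy is maximized at p=0.5 and decreases as p moves toward 0 or 1.

H(A) = H(0.62) = 0.9580 bits
H(B) = H(0.89) = 0.4999 bits

Distribution A (p=0.62) is closer to uniform (p=0.5), so it has higher entropy.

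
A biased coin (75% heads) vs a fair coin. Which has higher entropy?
Fair coin

The fair coin is uniform (p=0.5), maximizing binary entropy at 1 bit. The biased coin has H(0.75) ≈ 0.811 bits — its outcome is more predictable, so its entropy is lower.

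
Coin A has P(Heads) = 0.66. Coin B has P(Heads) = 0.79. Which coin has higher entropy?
A

For binary distributions, entropy is maximized at p=0.5 and decreases as p moves toward 0 or 1.

H(A) = H(0.66) = 0.9248 bits
H(B) = H(0.79) = 0.7415 bits

Distribution A (p=0.66) is closer to uniform (p=0.5), so it has higher entropy.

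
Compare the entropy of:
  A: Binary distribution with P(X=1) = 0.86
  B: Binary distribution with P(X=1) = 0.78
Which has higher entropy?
B

For binary distributions, entropy is maximized at p=0.5 and decreases as p moves toward 0 or 1.

H(A) = H(0.86) = 0.5842 bits
H(B) = H(0.78) = 0.7602 bits

Distribution B (p=0.78) is closer to uniform (p=0.5), so it has higher entropy.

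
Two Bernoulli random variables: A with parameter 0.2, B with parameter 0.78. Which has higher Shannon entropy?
B

For binary distributions, entropy is maximized at p=0.5 and decreases as p moves toward 0 or 1.

H(A) = H(0.2) = 0.7219 bits
H(B) = H(0.78) = 0.7602 bits

Distribution B (p=0.78) is closer to uniform (p=0.5), so it has higher entropy.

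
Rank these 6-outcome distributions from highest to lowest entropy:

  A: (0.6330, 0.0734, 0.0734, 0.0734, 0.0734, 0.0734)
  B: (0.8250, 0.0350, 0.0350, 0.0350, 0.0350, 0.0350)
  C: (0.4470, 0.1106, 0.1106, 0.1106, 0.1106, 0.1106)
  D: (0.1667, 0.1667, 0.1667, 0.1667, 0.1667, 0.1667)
D > C > A > B

Key insight: Entropy is maximized by uniform distributions and minimized by concentrated distributions.

Entropies:
  H(A) = 1.8005 bits
  H(B) = 1.0754 bits
  H(C) = 2.2759 bits
  H(D) = 2.5850 bits

Ranking: D > C > A > B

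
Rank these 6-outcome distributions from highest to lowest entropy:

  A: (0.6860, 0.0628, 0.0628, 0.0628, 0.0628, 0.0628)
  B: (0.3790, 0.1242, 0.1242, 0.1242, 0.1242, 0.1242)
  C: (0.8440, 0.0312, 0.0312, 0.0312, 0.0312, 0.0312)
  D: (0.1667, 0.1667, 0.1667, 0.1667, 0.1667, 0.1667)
D > B > A > C

Key insight: Entropy is maximized by uniform distributions and minimized by concentrated distributions.

Entropies:
  H(A) = 1.6268 bits
  H(B) = 2.3993 bits
  H(C) = 0.9869 bits
  H(D) = 2.5850 bits

Ranking: D > B > A > C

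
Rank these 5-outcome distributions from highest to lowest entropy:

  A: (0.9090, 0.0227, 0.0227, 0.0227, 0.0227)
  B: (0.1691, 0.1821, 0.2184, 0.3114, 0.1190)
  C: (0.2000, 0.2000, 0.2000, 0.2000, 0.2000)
C > B > A

Key insight: Entropy is maximized by uniform distributions and minimized by concentrated distributions.

- Uniform distributions have maximum entropy log₂(5) = 2.3219 bits
- The more "peaked" or concentrated a distribution, the lower its entropy

Entropies:
  H(A) = 0.6218 bits
  H(B) = 2.2500 bits
  H(C) = 2.3219 bits

Ranking: C > B > A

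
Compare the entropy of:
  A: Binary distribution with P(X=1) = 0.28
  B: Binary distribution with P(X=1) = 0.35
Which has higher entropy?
B

For binary distributions, entropy is maximized at p=0.5 and decreases as p moves toward 0 or 1.

H(A) = H(0.28) = 0.8555 bits
H(B) = H(0.35) = 0.9341 bits

Distribution B (p=0.35) is closer to uniform (p=0.5), so it has higher entropy.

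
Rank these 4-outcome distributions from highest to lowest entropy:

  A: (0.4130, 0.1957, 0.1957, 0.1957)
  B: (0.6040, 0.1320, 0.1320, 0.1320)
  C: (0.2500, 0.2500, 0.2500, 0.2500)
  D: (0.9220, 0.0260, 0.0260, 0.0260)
C > A > B > D

Key insight: Entropy is maximized by uniform distributions and minimized by concentrated distributions.

Entropies:
  H(A) = 1.9084 bits
  H(B) = 1.5962 bits
  H(C) = 2.0000 bits
  H(D) = 0.5187 bits

Ranking: C > A > B > D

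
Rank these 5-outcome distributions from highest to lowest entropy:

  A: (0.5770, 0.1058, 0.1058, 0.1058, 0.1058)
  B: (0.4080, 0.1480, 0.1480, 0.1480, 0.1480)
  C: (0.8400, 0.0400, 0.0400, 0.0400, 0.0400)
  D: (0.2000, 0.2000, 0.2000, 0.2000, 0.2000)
D > B > A > C

Key insight: Entropy is maximized by uniform distributions and minimized by concentrated distributions.

Entropies:
  H(A) = 1.8288 bits
  H(B) = 2.1594 bits
  H(C) = 0.9543 bits
  H(D) = 2.3219 bits

Ranking: D > B > A > C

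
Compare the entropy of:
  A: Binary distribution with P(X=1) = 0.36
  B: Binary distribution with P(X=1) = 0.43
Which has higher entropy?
B

For binary distributions, entropy is maximized at p=0.5 and decreases as p moves toward 0 or 1.

H(A) = H(0.36) = 0.9427 bits
H(B) = H(0.43) = 0.9858 bits

Distribution B (p=0.43) is closer to uniform (p=0.5), so it has higher entropy.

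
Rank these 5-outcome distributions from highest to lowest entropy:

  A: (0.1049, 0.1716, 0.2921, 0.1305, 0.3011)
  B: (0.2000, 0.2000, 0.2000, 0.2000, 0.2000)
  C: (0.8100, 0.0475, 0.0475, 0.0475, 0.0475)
B > A > C

Key insight: Entropy is maximized by uniform distributions and minimized by concentrated distributions.

- Uniform distributions have maximum entropy log₂(5) = 2.3219 bits
- The more "peaked" or concentrated a distribution, the lower its entropy

Entropies:
  H(A) = 2.2008 bits
  H(B) = 2.3219 bits
  H(C) = 1.0815 bits

Ranking: B > A > C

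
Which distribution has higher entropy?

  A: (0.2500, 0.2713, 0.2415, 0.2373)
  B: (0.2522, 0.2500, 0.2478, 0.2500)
B

Both distributions are close to uniform, making this a harder comparison.

H(A) = 1.9980 bits
H(B) = 2.0000 bits

The distribution closer to uniform has higher entropy.
Answer: B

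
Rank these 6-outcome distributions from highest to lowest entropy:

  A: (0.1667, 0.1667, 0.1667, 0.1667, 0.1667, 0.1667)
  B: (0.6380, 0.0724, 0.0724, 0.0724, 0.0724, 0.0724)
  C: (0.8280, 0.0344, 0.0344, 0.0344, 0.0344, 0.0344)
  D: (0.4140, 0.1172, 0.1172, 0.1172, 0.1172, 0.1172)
A > D > B > C

Key insight: Entropy is maximized by uniform distributions and minimized by concentrated distributions.

Entropies:
  H(A) = 2.5850 bits
  H(B) = 1.7849 bits
  H(C) = 1.0616 bits
  H(D) = 2.3392 bits

Ranking: A > D > B > C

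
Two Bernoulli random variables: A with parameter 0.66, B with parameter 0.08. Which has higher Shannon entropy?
A

For binary distributions, entropy is maximized at p=0.5 and decreases as p moves toward 0 or 1.

H(A) = H(0.66) = 0.9248 bits
H(B) = H(0.08) = 0.4022 bits

Distribution A (p=0.66) is closer to uniform (p=0.5), so it has higher entropy.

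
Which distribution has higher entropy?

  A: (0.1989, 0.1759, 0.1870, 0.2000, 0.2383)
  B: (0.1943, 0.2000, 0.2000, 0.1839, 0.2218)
B

Both distributions are close to uniform, making this a harder comparison.

H(A) = 2.3141 bits
H(B) = 2.3192 bits

The distribution closer to uniform has higher entropy.
Answer: B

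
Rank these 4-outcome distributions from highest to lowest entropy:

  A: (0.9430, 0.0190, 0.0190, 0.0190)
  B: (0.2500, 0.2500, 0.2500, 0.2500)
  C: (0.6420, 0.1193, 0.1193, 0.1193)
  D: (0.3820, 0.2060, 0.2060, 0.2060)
B > D > C > A

Key insight: Entropy is maximized by uniform distributions and minimized by concentrated distributions.

Entropies:
  H(A) = 0.4058 bits
  H(B) = 2.0000 bits
  H(C) = 1.5084 bits
  H(D) = 1.9389 bits

Ranking: B > D > C > A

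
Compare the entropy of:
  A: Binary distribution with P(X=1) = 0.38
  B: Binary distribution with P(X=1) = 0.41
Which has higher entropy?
B

For binary distributions, entropy is maximized at p=0.5 and decreases as p moves toward 0 or 1.

H(A) = H(0.38) = 0.9580 bits
H(B) = H(0.41) = 0.9765 bits

Distribution B (p=0.41) is closer to uniform (p=0.5), so it has higher entropy.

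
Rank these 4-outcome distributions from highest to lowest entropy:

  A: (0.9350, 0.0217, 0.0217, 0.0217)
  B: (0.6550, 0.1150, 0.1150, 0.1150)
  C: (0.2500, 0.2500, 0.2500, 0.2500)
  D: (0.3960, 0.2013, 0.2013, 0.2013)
C > D > B > A

Key insight: Entropy is maximized by uniform distributions and minimized by concentrated distributions.

Entropies:
  H(A) = 0.4500 bits
  H(B) = 1.4763 bits
  H(C) = 2.0000 bits
  H(D) = 1.9259 bits

Ranking: C > D > B > A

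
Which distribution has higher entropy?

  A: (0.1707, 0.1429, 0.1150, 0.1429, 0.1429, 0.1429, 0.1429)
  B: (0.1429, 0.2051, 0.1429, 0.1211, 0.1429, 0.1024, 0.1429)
A

Both distributions are close to uniform, making this a harder comparison.

H(A) = 2.7995 bits
H(B) = 2.7784 bits

The distribution closer to uniform has higher entropy.
Answer: A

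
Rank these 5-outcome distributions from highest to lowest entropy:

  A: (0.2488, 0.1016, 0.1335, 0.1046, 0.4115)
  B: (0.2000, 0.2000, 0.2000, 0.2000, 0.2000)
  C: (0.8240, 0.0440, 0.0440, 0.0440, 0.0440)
B > A > C

Key insight: Entropy is maximized by uniform distributions and minimized by concentrated distributions.

- Uniform distributions have maximum entropy log₂(5) = 2.3219 bits
- The more "peaked" or concentrated a distribution, the lower its entropy

Entropies:
  H(A) = 2.0901 bits
  H(B) = 2.3219 bits
  H(C) = 1.0232 bits

Ranking: B > A > C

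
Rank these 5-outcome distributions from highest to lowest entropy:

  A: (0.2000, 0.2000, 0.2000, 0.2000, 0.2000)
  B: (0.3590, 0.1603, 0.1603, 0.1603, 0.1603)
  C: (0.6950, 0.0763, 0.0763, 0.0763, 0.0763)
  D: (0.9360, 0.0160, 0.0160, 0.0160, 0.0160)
A > B > C > D

Key insight: Entropy is maximized by uniform distributions and minimized by concentrated distributions.

Entropies:
  H(A) = 2.3219 bits
  H(B) = 2.2238 bits
  H(C) = 1.4973 bits
  H(D) = 0.4711 bits

Ranking: A > B > C > D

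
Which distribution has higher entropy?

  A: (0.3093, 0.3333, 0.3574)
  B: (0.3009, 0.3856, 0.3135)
A

Both distributions are close to uniform, making this a harder comparison.

H(A) = 1.5825 bits
H(B) = 1.5761 bits

The distribution closer to uniform has higher entropy.
Answer: A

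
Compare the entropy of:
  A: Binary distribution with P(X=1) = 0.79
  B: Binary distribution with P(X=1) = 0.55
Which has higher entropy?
B

For binary distributions, entropy is maximized at p=0.5 and decreases as p moves toward 0 or 1.

H(A) = H(0.79) = 0.7415 bits
H(B) = H(0.55) = 0.9928 bits

Distribution B (p=0.55) is closer to uniform (p=0.5), so it has higher entropy.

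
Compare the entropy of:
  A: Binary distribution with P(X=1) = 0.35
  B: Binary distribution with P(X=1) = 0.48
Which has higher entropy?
B

For binary distributions, entropy is maximized at p=0.5 and decreases as p moves toward 0 or 1.

H(A) = H(0.35) = 0.9341 bits
H(B) = H(0.48) = 0.9988 bits

Distribution B (p=0.48) is closer to uniform (p=0.5), so it has higher entropy.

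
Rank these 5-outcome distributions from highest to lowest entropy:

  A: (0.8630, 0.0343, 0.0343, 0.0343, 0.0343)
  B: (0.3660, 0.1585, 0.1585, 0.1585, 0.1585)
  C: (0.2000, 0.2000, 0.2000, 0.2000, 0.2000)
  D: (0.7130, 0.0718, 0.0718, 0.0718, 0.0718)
C > B > D > A

Key insight: Entropy is maximized by uniform distributions and minimized by concentrated distributions.

Entropies:
  H(A) = 0.8503 bits
  H(B) = 2.2156 bits
  H(C) = 2.3219 bits
  H(D) = 1.4388 bits

Ranking: C > B > D > A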